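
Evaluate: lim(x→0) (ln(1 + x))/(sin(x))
This is a 0/0 indeterminate form.

Apply L'Hôpital's rule: differentiate numerator and denominator separately.
  f(x) = ln(x + 1)   ⇒   f'(x) = 1/(x + 1)
  g(x) = sin(x)   ⇒   g'(x) = cos(x)
  lim(x→0) f'(x)/g'(x) = lim(x→0) (1/(x + 1))/(cos(x))
  = 1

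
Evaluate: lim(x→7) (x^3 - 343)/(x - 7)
This is a standard limit.

Factor or rationalize the expression:
  lim(x→7) (x^3 - 343)/(x - 7) = 147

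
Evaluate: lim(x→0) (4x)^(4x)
This is an exponential indeterminate form.

For exponential indeterminate forms, take the natural log:
  Let L = lim(x→0) (4x)^(4x)
  Then ln(L) = lim(x→0) [exponent × ln(base)]
  Evaluate using L'Hôpital or standard limits, then exponentiate.
  L = 1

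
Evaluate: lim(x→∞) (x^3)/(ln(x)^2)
This is an ∞/∞ indeterminate form.

Apply L'Hôpital's rule: differentiate numerator and denominator separately.
  f(x) = x^3   ⇒   f'(x) = 3·x^2
  g(x) = ln(x)^2   ⇒   g'(x) = 2·ln(x)/x
  lim(x→∞) f'(x)/g'(x) = lim(x→∞) (3·x^2)/(2·ln(x)/x)
  = ∞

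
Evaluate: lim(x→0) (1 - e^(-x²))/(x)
This is a 0/0 indeterminate form.

Apply L'Hôpital's rule: differentiate numerator and denominator separately.
  f(x) = 1 - e^(-x^2)   ⇒   f'(x) = 2·x·e^(-x^2)
  g(x) = x   ⇒   g'(x) = 1
  lim(x→0) f'(x)/g'(x) = lim(x→0) (2·x·e^(-x^2))/(1)
  = 0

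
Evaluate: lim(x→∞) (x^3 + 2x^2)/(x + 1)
This is an ∞/∞ indeterminate form.

Apply L'Hôpital's rule: differentiate numerator and denominator separately.
  f(x) = x^3 + 2·x^2   ⇒   f'(x) = 3·x^2 + 4·x
  g(x) = x + 1   ⇒   g'(x) = 1
  lim(x→∞) f'(x)/g'(x) = lim(x→∞) (3·x^2 + 4·x)/(1)
  = ∞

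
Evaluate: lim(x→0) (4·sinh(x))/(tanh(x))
This is a 0/0 indeterminate form.

Apply L'Hôpital's rule: differentiate numerator and denominator separately.
  f(x) = 4·sinh(x)   ⇒   f'(x) = 4·cosh(x)
  g(x) = tanh(x)   ⇒   g'(x) = 1 - tanh(x)^2
  lim(x→0) f'(x)/g'(x) = lim(x→0) (4·cosh(x))/(1 - tanh(x)^2)
  = 4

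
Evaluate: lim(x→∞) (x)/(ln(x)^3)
This is an ∞/∞ indeterminate form.

Apply L'Hôpital's rule: differentiate numerator and denominator separately.
  f(x) = x   ⇒   f'(x) = 1
  g(x) = ln(x)^3   ⇒   g'(x) = 3·ln(x)^2/x
  lim(x→∞) f'(x)/g'(x) = lim(x→∞) (1)/(3·ln(x)^2/x)
  = ∞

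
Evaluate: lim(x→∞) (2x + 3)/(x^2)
This is an ∞/∞ indeterminate form.

Apply L'Hôpital's rule: differentiate numerator and denominator separately.
  f(x) = 2·x + 3   ⇒   f'(x) = 2
  g(x) = x^2   ⇒   g'(x) = 2·x
  lim(x→∞) f'(x)/g'(x) = lim(x→∞) (2)/(2·x)
  = 0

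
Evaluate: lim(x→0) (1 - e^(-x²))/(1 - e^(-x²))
This is a 0/0 indeterminate form.

Apply L'Hôpital's rule: differentiate numerator and denominator separately.
  f(x) = 1 - e^(-x^2)   ⇒   f'(x) = 2·x·e^(-x^2)
  g(x) = 1 - e^(-x^2)   ⇒   g'(x) = 2·x·e^(-x^2)
  lim(x→0) f'(x)/g'(x) = lim(x→0) (2·x·e^(-x^2))/(2·x·e^(-x^2))
  = 1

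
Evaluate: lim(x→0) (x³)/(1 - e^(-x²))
This is a 0/0 indeterminate form.

Apply L'Hôpital's rule: differentiate numerator and denominator separately.
  f(x) = x^3   ⇒   f'(x) = 3·x^2
  g(x) = 1 - e^(-x^2)   ⇒   g'(x) = 2·x·e^(-x^2)
  lim(x→0) f'(x)/g'(x) = lim(x→0) (3·x^2)/(2·x·e^(-x^2))
  = 0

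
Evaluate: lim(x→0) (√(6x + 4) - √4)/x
This is a standard limit.

Factor or rationalize the expression:
  lim(x→0) (√(6x + 4) - √4)/x = 3/2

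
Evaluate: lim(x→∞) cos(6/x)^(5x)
This is an exponential indeterminate form.

For exponential indeterminate forms, take the natural log:
  Let L = lim(x→∞) cos(6/x)^(5x)
  Then ln(L) = lim(x→∞) [exponent × ln(base)]
  Evaluate using L'Hôpital or standard limits, then exponentiate.
  L = 1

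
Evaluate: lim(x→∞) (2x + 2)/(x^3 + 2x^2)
This is an ∞/∞ indeterminate form.

Apply L'Hôpital's rule: differentiate numerator and denominator separately.
  f(x) = 2·x + 2   ⇒   f'(x) = 2
  g(x) = x^3 + 2·x^2   ⇒   g'(x) = 3·x^2 + 4·x
  lim(x→∞) f'(x)/g'(x) = lim(x→∞) (2)/(3·x^2 + 4·x)
  = 0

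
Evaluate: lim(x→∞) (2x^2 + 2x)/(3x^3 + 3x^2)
This is an ∞/∞ indeterminate form.

Apply L'Hôpital's rule: differentiate numerator and denominator separately.
  f(x) = 2·x^2 + 2·x   ⇒   f'(x) = 4·x + 2
  g(x) = 3·x^3 + 3·x^2   ⇒   g'(x) = 9·x^2 + 6·x
  lim(x→∞) f'(x)/g'(x) = lim(x→∞) (4·x + 2)/(9·x^2 + 6·x)
  = 0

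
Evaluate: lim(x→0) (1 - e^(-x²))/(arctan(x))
This is a 0/0 indeterminate form.

Apply L'Hôpital's rule: differentiate numerator and denominator separately.
  f(x) = 1 - e^(-x^2)   ⇒   f'(x) = 2·x·e^(-x^2)
  g(x) = atan(x)   ⇒   g'(x) = 1/(x^2 + 1)
  lim(x→0) f'(x)/g'(x) = lim(x→0) (2·x·e^(-x^2))/(1/(x^2 + 1))
  = 0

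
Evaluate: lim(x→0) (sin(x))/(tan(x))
This is a 0/0 indeterminate form.

Apply L'Hôpital's rule: differentiate numerator and denominator separately.
  f(x) = sin(x)   ⇒   f'(x) = cos(x)
  g(x) = tan(x)   ⇒   g'(x) = tan(x)^2 + 1
  lim(x→0) f'(x)/g'(x) = lim(x→0) (cos(x))/(tan(x)^2 + 1)
  = 1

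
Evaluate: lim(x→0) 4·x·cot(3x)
This is a 0·∞ indeterminate form.

Rewrite 0·∞ as a quotient (0/0 or ∞/∞ form), then apply L'Hôpital's rule:
  lim(x→0) 4·x·cot(3x) = 4/3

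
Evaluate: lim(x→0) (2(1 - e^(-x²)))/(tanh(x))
This is a 0/0 indeterminate form.

Apply L'Hôpital's rule: differentiate numerator and denominator separately.
  f(x) = 2 - 2·e^(-x^2)   ⇒   f'(x) = 4·x·e^(-x^2)
  g(x) = tanh(x)   ⇒   g'(x) = 1 - tanh(x)^2
  lim(x→0) f'(x)/g'(x) = lim(x→0) (4·x·e^(-x^2))/(1 - tanh(x)^2)
  = 0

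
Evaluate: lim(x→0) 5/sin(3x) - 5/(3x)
This is an ∞-∞ indeterminate form.

Combine fractions or rationalize to convert ∞-∞ to 0/0 form:
  lim(x→0) 5/sin(3x) - 5/(3x) = 0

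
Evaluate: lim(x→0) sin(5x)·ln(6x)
This is a 0·∞ indeterminate form.

Rewrite 0·∞ as a quotient (0/0 or ∞/∞ form), then apply L'Hôpital's rule:
  lim(x→0) sin(5x)·ln(6x) = 0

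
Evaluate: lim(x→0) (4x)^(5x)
This is an exponential indeterminate form.

For exponential indeterminate forms, take the natural log:
  Let L = lim(x→0) (4x)^(5x)
  Then ln(L) = lim(x→0) [exponent × ln(base)]
  Evaluate using L'Hôpital or standard limits, then exponentiate.
  L = 1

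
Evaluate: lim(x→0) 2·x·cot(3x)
This is a 0·∞ indeterminate form.

Rewrite 0·∞ as a quotient (0/0 or ∞/∞ form), then apply L'Hôpital's rule:
  lim(x→0) 2·x·cot(3x) = 2/3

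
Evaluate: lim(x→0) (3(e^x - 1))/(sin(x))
This is a 0/0 indeterminate form.

Apply L'Hôpital's rule: differentiate numerator and denominator separately.
  f(x) = 3·e^(x) - 3   ⇒   f'(x) = 3·e^(x)
  g(x) = sin(x)   ⇒   g'(x) = cos(x)
  lim(x→0) f'(x)/g'(x) = lim(x→0) (3·e^(x))/(cos(x))
  = 3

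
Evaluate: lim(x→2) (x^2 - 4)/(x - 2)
This is a standard limit.

Factor or rationalize the expression:
  lim(x→2) (x^2 - 4)/(x - 2) = 4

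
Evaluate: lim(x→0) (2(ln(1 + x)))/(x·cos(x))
This is a 0/0 indeterminate form.

Apply L'Hôpital's rule: differentiate numerator and denominator separately.
  f(x) = 2·ln(x + 1)   ⇒   f'(x) = 2/(x + 1)
  g(x) = x·cos(x)   ⇒   g'(x) = -x·sin(x) + cos(x)
  lim(x→0) f'(x)/g'(x) = lim(x→0) (2/(x + 1))/(-x·sin(x) + cos(x))
  = 2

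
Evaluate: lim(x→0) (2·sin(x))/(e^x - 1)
This is a 0/0 indeterminate form.

Apply L'Hôpital's rule: differentiate numerator and denominator separately.
  f(x) = 2·sin(x)   ⇒   f'(x) = 2·cos(x)
  g(x) = e^(x) - 1   ⇒   g'(x) = e^(x)
  lim(x→0) f'(x)/g'(x) = lim(x→0) (2·cos(x))/(e^(x))
  = 2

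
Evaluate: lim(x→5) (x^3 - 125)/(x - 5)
This is a standard limit.

Factor or rationalize the expression:
  lim(x→5) (x^3 - 125)/(x - 5) = 75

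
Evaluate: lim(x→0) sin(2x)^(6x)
This is an exponential indeterminate form.

For exponential indeterminate forms, take the natural log:
  Let L = lim(x→0) sin(2x)^(6x)
  Then ln(L) = lim(x→0) [exponent × ln(base)]
  Evaluate using L'Hôpital or standard limits, then exponentiate.
  L = 1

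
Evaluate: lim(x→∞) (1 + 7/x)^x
This is an exponential indeterminate form.

For exponential indeterminate forms, take the natural log:
  Let L = lim(x→∞) (1 + 7/x)^x
  Then ln(L) = lim(x→∞) [exponent × ln(base)]
  Evaluate using L'Hôpital or standard limits, then exponentiate.
  L = e^(7)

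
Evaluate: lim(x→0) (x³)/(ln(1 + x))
This is a 0/0 indeterminate form.

Apply L'Hôpital's rule: differentiate numerator and denominator separately.
  f(x) = x^3   ⇒   f'(x) = 3·x^2
  g(x) = ln(x + 1)   ⇒   g'(x) = 1/(x + 1)
  lim(x→0) f'(x)/g'(x) = lim(x→0) (3·x^2)/(1/(x + 1))
  = 0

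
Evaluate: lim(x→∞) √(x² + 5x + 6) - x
This is an ∞-∞ indeterminate form.

Combine fractions or rationalize to convert ∞-∞ to 0/0 form:
  lim(x→∞) √(x² + 5x + 6) - x = 5/2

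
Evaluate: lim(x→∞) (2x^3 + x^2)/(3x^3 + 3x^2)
This is an ∞/∞ indeterminate form.

Apply L'Hôpital's rule: differentiate numerator and denominator separately.
  f(x) = 2·x^3 + x^2   ⇒   f'(x) = 6·x^2 + 2·x
  g(x) = 3·x^3 + 3·x^2   ⇒   g'(x) = 9·x^2 + 6·x
  lim(x→∞) f'(x)/g'(x) = lim(x→∞) (6·x^2 + 2·x)/(9·x^2 + 6·x)
  = 2/3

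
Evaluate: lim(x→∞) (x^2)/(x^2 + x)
This is an ∞/∞ indeterminate form.

Apply L'Hôpital's rule: differentiate numerator and denominator separately.
  f(x) = x^2   ⇒   f'(x) = 2·x
  g(x) = x^2 + x   ⇒   g'(x) = 2·x + 1
  lim(x→∞) f'(x)/g'(x) = lim(x→∞) (2·x)/(2·x + 1)
  = 1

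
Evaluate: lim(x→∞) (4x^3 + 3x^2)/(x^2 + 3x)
This is an ∞/∞ indeterminate form.

Apply L'Hôpital's rule: differentiate numerator and denominator separately.
  f(x) = 4·x^3 + 3·x^2   ⇒   f'(x) = 12·x^2 + 6·x
  g(x) = x^2 + 3·x   ⇒   g'(x) = 2·x + 3
  lim(x→∞) f'(x)/g'(x) = lim(x→∞) (12·x^2 + 6·x)/(2·x + 3)
  = ∞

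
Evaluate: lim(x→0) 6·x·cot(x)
This is a 0·∞ indeterminate form.

Rewrite 0·∞ as a quotient (0/0 or ∞/∞ form), then apply L'Hôpital's rule:
  lim(x→0) 6·x·cot(x) = 6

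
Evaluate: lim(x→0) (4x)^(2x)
This is an exponential indeterminate form.

For exponential indeterminate forms, take the natural log:
  Let L = lim(x→0) (4x)^(2x)
  Then ln(L) = lim(x→0) [exponent × ln(base)]
  Evaluate using L'Hôpital or standard limits, then exponentiate.
  L = 1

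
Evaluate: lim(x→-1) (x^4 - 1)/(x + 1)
This is a standard limit.

Factor or rationalize the expression:
  lim(x→-1) (x^4 - 1)/(x + 1) = -4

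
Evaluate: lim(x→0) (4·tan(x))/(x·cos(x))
This is a 0/0 indeterminate form.

Apply L'Hôpital's rule: differentiate numerator and denominator separately.
  f(x) = 4·tan(x)   ⇒   f'(x) = 4·tan(x)^2 + 4
  g(x) = x·cos(x)   ⇒   g'(x) = -x·sin(x) + cos(x)
  lim(x→0) f'(x)/g'(x) = lim(x→0) (4·tan(x)^2 + 4)/(-x·sin(x) + cos(x))
  = 4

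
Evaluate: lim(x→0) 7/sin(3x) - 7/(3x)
This is an ∞-∞ indeterminate form.

Combine fractions or rationalize to convert ∞-∞ to 0/0 form:
  lim(x→0) 7/sin(3x) - 7/(3x) = 0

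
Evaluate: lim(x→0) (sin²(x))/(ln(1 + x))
This is a 0/0 indeterminate form.

Apply L'Hôpital's rule: differentiate numerator and denominator separately.
  f(x) = sin(x)^2   ⇒   f'(x) = 2·sin(x)·cos(x)
  g(x) = ln(x + 1)   ⇒   g'(x) = 1/(x + 1)
  lim(x→0) f'(x)/g'(x) = lim(x→0) (2·sin(x)·cos(x))/(1/(x + 1))
  = 0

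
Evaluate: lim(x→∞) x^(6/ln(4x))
This is an exponential indeterminate form.

For exponential indeterminate forms, take the natural log:
  Let L = lim(x→∞) x^(6/ln(4x))
  Then ln(L) = lim(x→∞) [exponent × ln(base)]
  Evaluate using L'Hôpital or standard limits, then exponentiate.
  L = e^(6)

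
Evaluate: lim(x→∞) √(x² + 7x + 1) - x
This is an ∞-∞ indeterminate form.

Combine fractions or rationalize to convert ∞-∞ to 0/0 form:
  lim(x→∞) √(x² + 7x + 1) - x = 7/2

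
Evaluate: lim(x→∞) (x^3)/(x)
This is an ∞/∞ indeterminate form.

Apply L'Hôpital's rule: differentiate numerator and denominator separately.
  f(x) = x^3   ⇒   f'(x) = 3·x^2
  g(x) = x   ⇒   g'(x) = 1
  lim(x→∞) f'(x)/g'(x) = lim(x→∞) (3·x^2)/(1)
  = ∞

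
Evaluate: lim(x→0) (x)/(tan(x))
This is a 0/0 indeterminate form.

Apply L'Hôpital's rule: differentiate numerator and denominator separately.
  f(x) = x   ⇒   f'(x) = 1
  g(x) = tan(x)   ⇒   g'(x) = tan(x)^2 + 1
  lim(x→0) f'(x)/g'(x) = lim(x→0) (1)/(tan(x)^2 + 1)
  = 1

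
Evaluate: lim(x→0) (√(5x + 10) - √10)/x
This is a standard limit.

Factor or rationalize the expression:
  lim(x→0) (√(5x + 10) - √10)/x = sqrt(10)/4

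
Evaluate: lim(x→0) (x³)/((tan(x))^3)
This is a 0/0 indeterminate form.

Apply L'Hôpital's rule: differentiate numerator and denominator separately.
  f(x) = x^3   ⇒   f'(x) = 3·x^2
  g(x) = tan(x)^3   ⇒   g'(x) = (3·tan(x)^2 + 3)·tan(x)^2
  lim(x→0) f'(x)/g'(x) = lim(x→0) (3·x^2)/((3·tan(x)^2 + 3)·tan(x)^2)
  = 1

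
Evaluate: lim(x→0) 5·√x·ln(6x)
This is a 0·∞ indeterminate form.

Rewrite 0·∞ as a quotient (0/0 or ∞/∞ form), then apply L'Hôpital's rule:
  lim(x→0) 5·√x·ln(6x) = 0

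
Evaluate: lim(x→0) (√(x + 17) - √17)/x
This is a standard limit.

Factor or rationalize the expression:
  lim(x→0) (√(x + 17) - √17)/x = sqrt(17)/34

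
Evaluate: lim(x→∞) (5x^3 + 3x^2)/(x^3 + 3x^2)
This is an ∞/∞ indeterminate form.

Apply L'Hôpital's rule: differentiate numerator and denominator separately.
  f(x) = 5·x^3 + 3·x^2   ⇒   f'(x) = 15·x^2 + 6·x
  g(x) = x^3 + 3·x^2   ⇒   g'(x) = 3·x^2 + 6·x
  lim(x→∞) f'(x)/g'(x) = lim(x→∞) (15·x^2 + 6·x)/(3·x^2 + 6·x)
  = 5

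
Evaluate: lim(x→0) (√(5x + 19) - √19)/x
This is a standard limit.

Factor or rationalize the expression:
  lim(x→0) (√(5x + 19) - √19)/x = 5·sqrt(19)/38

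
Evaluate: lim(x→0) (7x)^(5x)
This is an exponential indeterminate form.

For exponential indeterminate forms, take the natural log:
  Let L = lim(x→0) (7x)^(5x)
  Then ln(L) = lim(x→0) [exponent × ln(base)]
  Evaluate using L'Hôpital or standard limits, then exponentiate.
  L = 1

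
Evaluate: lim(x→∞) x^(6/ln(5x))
This is an exponential indeterminate form.

For exponential indeterminate forms, take the natural log:
  Let L = lim(x→∞) x^(6/ln(5x))
  Then ln(L) = lim(x→∞) [exponent × ln(base)]
  Evaluate using L'Hôpital or standard limits, then exponentiate.
  L = e^(6)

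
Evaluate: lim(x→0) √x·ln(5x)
This is a 0·∞ indeterminate form.

Rewrite 0·∞ as a quotient (0/0 or ∞/∞ form), then apply L'Hôpital's rule:
  lim(x→0) √x·ln(5x) = 0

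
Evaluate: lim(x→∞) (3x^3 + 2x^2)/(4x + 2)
This is an ∞/∞ indeterminate form.

Apply L'Hôpital's rule: differentiate numerator and denominator separately.
  f(x) = 3·x^3 + 2·x^2   ⇒   f'(x) = 9·x^2 + 4·x
  g(x) = 4·x + 2   ⇒   g'(x) = 4
  lim(x→∞) f'(x)/g'(x) = lim(x→∞) (9·x^2 + 4·x)/(4)
  = ∞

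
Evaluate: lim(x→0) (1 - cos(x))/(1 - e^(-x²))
This is a 0/0 indeterminate form.

Apply L'Hôpital's rule: differentiate numerator and denominator separately.
  f(x) = 1 - cos(x)   ⇒   f'(x) = sin(x)
  g(x) = 1 - e^(-x^2)   ⇒   g'(x) = 2·x·e^(-x^2)
  lim(x→0) f'(x)/g'(x) = lim(x→0) (sin(x))/(2·x·e^(-x^2))
  = 1/2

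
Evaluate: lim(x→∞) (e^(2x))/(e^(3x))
This is an ∞/∞ indeterminate form.

Apply L'Hôpital's rule: differentiate numerator and denominator separately.
  f(x) = e^(2·x)   ⇒   f'(x) = 2·e^(2·x)
  g(x) = e^(3·x)   ⇒   g'(x) = 3·e^(3·x)
  lim(x→∞) f'(x)/g'(x) = lim(x→∞) (2·e^(2·x))/(3·e^(3·x))
  = 0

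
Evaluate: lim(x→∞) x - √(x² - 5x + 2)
This is an ∞-∞ indeterminate form.

Combine fractions or rationalize to convert ∞-∞ to 0/0 form:
  lim(x→∞) x - √(x² - 5x + 2) = 5/2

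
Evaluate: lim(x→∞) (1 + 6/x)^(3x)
This is an exponential indeterminate form.

For exponential indeterminate forms, take the natural log:
  Let L = lim(x→∞) (1 + 6/x)^(3x)
  Then ln(L) = lim(x→∞) [exponent × ln(base)]
  Evaluate using L'Hôpital or standard limits, then exponentiate.
  L = e^(18)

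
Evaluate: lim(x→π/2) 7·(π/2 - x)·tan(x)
This is a 0·∞ indeterminate form.

Rewrite 0·∞ as a quotient (0/0 or ∞/∞ form), then apply L'Hôpital's rule:
  lim(x→π/2) 7·(π/2 - x)·tan(x) = 7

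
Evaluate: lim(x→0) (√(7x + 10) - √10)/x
This is a standard limit.

Factor or rationalize the expression:
  lim(x→0) (√(7x + 10) - √10)/x = 7·sqrt(10)/20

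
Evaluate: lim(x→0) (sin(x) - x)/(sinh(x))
This is a 0/0 indeterminate form.

Apply L'Hôpital's rule: differentiate numerator and denominator separately.
  f(x) = -x + sin(x)   ⇒   f'(x) = cos(x) - 1
  g(x) = sinh(x)   ⇒   g'(x) = cosh(x)
  lim(x→0) f'(x)/g'(x) = lim(x→0) (cos(x) - 1)/(cosh(x))
  = 0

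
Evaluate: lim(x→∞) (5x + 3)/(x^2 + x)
This is an ∞/∞ indeterminate form.

Apply L'Hôpital's rule: differentiate numerator and denominator separately.
  f(x) = 5·x + 3   ⇒   f'(x) = 5
  g(x) = x^2 + x   ⇒   g'(x) = 2·x + 1
  lim(x→∞) f'(x)/g'(x) = lim(x→∞) (5)/(2·x + 1)
  = 0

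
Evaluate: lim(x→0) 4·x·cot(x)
This is a 0·∞ indeterminate form.

Rewrite 0·∞ as a quotient (0/0 or ∞/∞ form), then apply L'Hôpital's rule:
  lim(x→0) 4·x·cot(x) = 4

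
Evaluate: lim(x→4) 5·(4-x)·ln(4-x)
This is a 0·∞ indeterminate form.

Rewrite 0·∞ as a quotient (0/0 or ∞/∞ form), then apply L'Hôpital's rule:
  lim(x→4) 5·(4-x)·ln(4-x) = 0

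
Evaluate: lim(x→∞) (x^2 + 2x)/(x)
This is an ∞/∞ indeterminate form.

Apply L'Hôpital's rule: differentiate numerator and denominator separately.
  f(x) = x^2 + 2·x   ⇒   f'(x) = 2·x + 2
  g(x) = x   ⇒   g'(x) = 1
  lim(x→∞) f'(x)/g'(x) = lim(x→∞) (2·x + 2)/(1)
  = ∞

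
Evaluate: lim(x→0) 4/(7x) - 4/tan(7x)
This is an ∞-∞ indeterminate form.

Combine fractions or rationalize to convert ∞-∞ to 0/0 form:
  lim(x→0) 4/(7x) - 4/tan(7x) = 0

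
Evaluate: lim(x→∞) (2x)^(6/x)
This is an exponential indeterminate form.

For exponential indeterminate forms, take the natural log:
  Let L = lim(x→∞) (2x)^(6/x)
  Then ln(L) = lim(x→∞) [exponent × ln(base)]
  Evaluate using L'Hôpital or standard limits, then exponentiate.
  L = 1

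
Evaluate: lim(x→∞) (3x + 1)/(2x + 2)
This is an ∞/∞ indeterminate form.

Apply L'Hôpital's rule: differentiate numerator and denominator separately.
  f(x) = 3·x + 1   ⇒   f'(x) = 3
  g(x) = 2·x + 2   ⇒   g'(x) = 2
  lim(x→∞) f'(x)/g'(x) = lim(x→∞) (3)/(2)
  = 3/2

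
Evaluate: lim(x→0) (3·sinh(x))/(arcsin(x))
This is a 0/0 indeterminate form.

Apply L'Hôpital's rule: differentiate numerator and denominator separately.
  f(x) = 3·sinh(x)   ⇒   f'(x) = 3·cosh(x)
  g(x) = asin(x)   ⇒   g'(x) = 1/sqrt(1 - x^2)
  lim(x→0) f'(x)/g'(x) = lim(x→0) (3·cosh(x))/(1/sqrt(1 - x^2))
  = 3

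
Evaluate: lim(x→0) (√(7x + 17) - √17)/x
This is a standard limit.

Factor or rationalize the expression:
  lim(x→0) (√(7x + 17) - √17)/x = 7·sqrt(17)/34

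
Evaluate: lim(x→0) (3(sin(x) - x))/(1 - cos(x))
This is a 0/0 indeterminate form.

Apply L'Hôpital's rule: differentiate numerator and denominator separately.
  f(x) = -3·x + 3·sin(x)   ⇒   f'(x) = 3·cos(x) - 3
  g(x) = 1 - cos(x)   ⇒   g'(x) = sin(x)
  lim(x→0) f'(x)/g'(x) = lim(x→0) (3·cos(x) - 3)/(sin(x))
  = 0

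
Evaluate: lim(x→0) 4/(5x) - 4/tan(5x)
This is an ∞-∞ indeterminate form.

Combine fractions or rationalize to convert ∞-∞ to 0/0 form:
  lim(x→0) 4/(5x) - 4/tan(5x) = 0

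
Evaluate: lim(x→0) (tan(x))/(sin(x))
This is a 0/0 indeterminate form.

Apply L'Hôpital's rule: differentiate numerator and denominator separately.
  f(x) = tan(x)   ⇒   f'(x) = tan(x)^2 + 1
  g(x) = sin(x)   ⇒   g'(x) = cos(x)
  lim(x→0) f'(x)/g'(x) = lim(x→0) (tan(x)^2 + 1)/(cos(x))
  = 1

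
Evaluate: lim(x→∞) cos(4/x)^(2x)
This is an exponential indeterminate form.

For exponential indeterminate forms, take the natural log:
  Let L = lim(x→∞) cos(4/x)^(2x)
  Then ln(L) = lim(x→∞) [exponent × ln(base)]
  Evaluate using L'Hôpital or standard limits, then exponentiate.
  L = 1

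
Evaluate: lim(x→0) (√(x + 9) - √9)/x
This is a standard limit.

Factor or rationalize the expression:
  lim(x→0) (√(x + 9) - √9)/x = 1/6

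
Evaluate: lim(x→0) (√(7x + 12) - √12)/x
This is a standard limit.

Factor or rationalize the expression:
  lim(x→0) (√(7x + 12) - √12)/x = 7·sqrt(3)/12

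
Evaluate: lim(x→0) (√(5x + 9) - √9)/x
This is a standard limit.

Factor or rationalize the expression:
  lim(x→0) (√(5x + 9) - √9)/x = 5/6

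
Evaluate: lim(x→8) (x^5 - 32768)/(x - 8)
This is a standard limit.

Factor or rationalize the expression:
  lim(x→8) (x^5 - 32768)/(x - 8) = 20480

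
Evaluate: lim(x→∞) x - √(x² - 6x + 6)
This is an ∞-∞ indeterminate form.

Combine fractions or rationalize to convert ∞-∞ to 0/0 form:
  lim(x→∞) x - √(x² - 6x + 6) = 3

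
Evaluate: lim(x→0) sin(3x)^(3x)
This is an exponential indeterminate form.

For exponential indeterminate forms, take the natural log:
  Let L = lim(x→0) sin(3x)^(3x)
  Then ln(L) = lim(x→0) [exponent × ln(base)]
  Evaluate using L'Hôpital or standard limits, then exponentiate.
  L = 1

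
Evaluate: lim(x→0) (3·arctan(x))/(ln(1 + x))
This is a 0/0 indeterminate form.

Apply L'Hôpital's rule: differentiate numerator and denominator separately.
  f(x) = 3·atan(x)   ⇒   f'(x) = 3/(x^2 + 1)
  g(x) = ln(x + 1)   ⇒   g'(x) = 1/(x + 1)
  lim(x→0) f'(x)/g'(x) = lim(x→0) (3/(x^2 + 1))/(1/(x + 1))
  = 3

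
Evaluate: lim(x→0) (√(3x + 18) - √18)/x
This is a standard limit.

Factor or rationalize the expression:
  lim(x→0) (√(3x + 18) - √18)/x = sqrt(2)/4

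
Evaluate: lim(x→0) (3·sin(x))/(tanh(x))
This is a 0/0 indeterminate form.

Apply L'Hôpital's rule: differentiate numerator and denominator separately.
  f(x) = 3·sin(x)   ⇒   f'(x) = 3·cos(x)
  g(x) = tanh(x)   ⇒   g'(x) = 1 - tanh(x)^2
  lim(x→0) f'(x)/g'(x) = lim(x→0) (3·cos(x))/(1 - tanh(x)^2)
  = 3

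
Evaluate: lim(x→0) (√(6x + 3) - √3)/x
This is a standard limit.

Factor or rationalize the expression:
  lim(x→0) (√(6x + 3) - √3)/x = sqrt(3)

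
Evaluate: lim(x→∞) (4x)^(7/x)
This is an exponential indeterminate form.

For exponential indeterminate forms, take the natural log:
  Let L = lim(x→∞) (4x)^(7/x)
  Then ln(L) = lim(x→∞) [exponent × ln(base)]
  Evaluate using L'Hôpital or standard limits, then exponentiate.
  L = 1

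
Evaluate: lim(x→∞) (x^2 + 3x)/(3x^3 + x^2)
This is an ∞/∞ indeterminate form.

Apply L'Hôpital's rule: differentiate numerator and denominator separately.
  f(x) = x^2 + 3·x   ⇒   f'(x) = 2·x + 3
  g(x) = 3·x^3 + x^2   ⇒   g'(x) = 9·x^2 + 2·x
  lim(x→∞) f'(x)/g'(x) = lim(x→∞) (2·x + 3)/(9·x^2 + 2·x)
  = 0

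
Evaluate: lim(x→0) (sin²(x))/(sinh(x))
This is a 0/0 indeterminate form.

Apply L'Hôpital's rule: differentiate numerator and denominator separately.
  f(x) = sin(x)^2   ⇒   f'(x) = 2·sin(x)·cos(x)
  g(x) = sinh(x)   ⇒   g'(x) = cosh(x)
  lim(x→0) f'(x)/g'(x) = lim(x→0) (2·sin(x)·cos(x))/(cosh(x))
  = 0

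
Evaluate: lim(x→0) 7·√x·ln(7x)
This is a 0·∞ indeterminate form.

Rewrite 0·∞ as a quotient (0/0 or ∞/∞ form), then apply L'Hôpital's rule:
  lim(x→0) 7·√x·ln(7x) = 0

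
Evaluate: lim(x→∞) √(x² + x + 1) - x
This is an ∞-∞ indeterminate form.

Combine fractions or rationalize to convert ∞-∞ to 0/0 form:
  lim(x→∞) √(x² + x + 1) - x = 1/2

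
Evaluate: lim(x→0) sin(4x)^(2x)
This is an exponential indeterminate form.

For exponential indeterminate forms, take the natural log:
  Let L = lim(x→0) sin(4x)^(2x)
  Then ln(L) = lim(x→0) [exponent × ln(base)]
  Evaluate using L'Hôpital or standard limits, then exponentiate.
  L = 1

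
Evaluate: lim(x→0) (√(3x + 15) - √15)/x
This is a standard limit.

Factor or rationalize the expression:
  lim(x→0) (√(3x + 15) - √15)/x = sqrt(15)/10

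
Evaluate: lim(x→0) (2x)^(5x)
This is an exponential indeterminate form.

For exponential indeterminate forms, take the natural log:
  Let L = lim(x→0) (2x)^(5x)
  Then ln(L) = lim(x→0) [exponent × ln(base)]
  Evaluate using L'Hôpital or standard limits, then exponentiate.
  L = 1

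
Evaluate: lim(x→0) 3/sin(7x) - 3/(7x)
This is an ∞-∞ indeterminate form.

Combine fractions or rationalize to convert ∞-∞ to 0/0 form:
  lim(x→0) 3/sin(7x) - 3/(7x) = 0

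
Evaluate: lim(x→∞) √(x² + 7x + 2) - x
This is an ∞-∞ indeterminate form.

Combine fractions or rationalize to convert ∞-∞ to 0/0 form:
  lim(x→∞) √(x² + 7x + 2) - x = 7/2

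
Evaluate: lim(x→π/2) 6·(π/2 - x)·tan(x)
This is a 0·∞ indeterminate form.

Rewrite 0·∞ as a quotient (0/0 or ∞/∞ form), then apply L'Hôpital's rule:
  lim(x→π/2) 6·(π/2 - x)·tan(x) = 6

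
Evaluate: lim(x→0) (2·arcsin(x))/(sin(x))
This is a 0/0 indeterminate form.

Apply L'Hôpital's rule: differentiate numerator and denominator separately.
  f(x) = 2·asin(x)   ⇒   f'(x) = 2/sqrt(1 - x^2)
  g(x) = sin(x)   ⇒   g'(x) = cos(x)
  lim(x→0) f'(x)/g'(x) = lim(x→0) (2/sqrt(1 - x^2))/(cos(x))
  = 2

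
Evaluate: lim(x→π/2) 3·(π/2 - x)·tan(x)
This is a 0·∞ indeterminate form.

Rewrite 0·∞ as a quotient (0/0 or ∞/∞ form), then apply L'Hôpital's rule:
  lim(x→π/2) 3·(π/2 - x)·tan(x) = 3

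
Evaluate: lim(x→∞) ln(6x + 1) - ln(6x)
This is an ∞-∞ indeterminate form.

Combine fractions or rationalize to convert ∞-∞ to 0/0 form:
  lim(x→∞) ln(6x + 1) - ln(6x) = 0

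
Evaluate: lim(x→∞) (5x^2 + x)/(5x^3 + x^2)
This is an ∞/∞ indeterminate form.

Apply L'Hôpital's rule: differentiate numerator and denominator separately.
  f(x) = 5·x^2 + x   ⇒   f'(x) = 10·x + 1
  g(x) = 5·x^3 + x^2   ⇒   g'(x) = 15·x^2 + 2·x
  lim(x→∞) f'(x)/g'(x) = lim(x→∞) (10·x + 1)/(15·x^2 + 2·x)
  = 0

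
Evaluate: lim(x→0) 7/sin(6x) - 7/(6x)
This is an ∞-∞ indeterminate form.

Combine fractions or rationalize to convert ∞-∞ to 0/0 form:
  lim(x→0) 7/sin(6x) - 7/(6x) = 0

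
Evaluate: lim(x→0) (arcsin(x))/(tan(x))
This is a 0/0 indeterminate form.

Apply L'Hôpital's rule: differentiate numerator and denominator separately.
  f(x) = asin(x)   ⇒   f'(x) = 1/sqrt(1 - x^2)
  g(x) = tan(x)   ⇒   g'(x) = tan(x)^2 + 1
  lim(x→0) f'(x)/g'(x) = lim(x→0) (1/sqrt(1 - x^2))/(tan(x)^2 + 1)
  = 1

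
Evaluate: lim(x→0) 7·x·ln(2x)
This is a 0·∞ indeterminate form.

Rewrite 0·∞ as a quotient (0/0 or ∞/∞ form), then apply L'Hôpital's rule:
  lim(x→0) 7·x·ln(2x) = 0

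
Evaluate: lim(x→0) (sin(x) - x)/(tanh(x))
This is a 0/0 indeterminate form.

Apply L'Hôpital's rule: differentiate numerator and denominator separately.
  f(x) = -x + sin(x)   ⇒   f'(x) = cos(x) - 1
  g(x) = tanh(x)   ⇒   g'(x) = 1 - tanh(x)^2
  lim(x→0) f'(x)/g'(x) = lim(x→0) (cos(x) - 1)/(1 - tanh(x)^2)
  = 0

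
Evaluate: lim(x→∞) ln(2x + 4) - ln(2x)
This is an ∞-∞ indeterminate form.

Combine fractions or rationalize to convert ∞-∞ to 0/0 form:
  lim(x→∞) ln(2x + 4) - ln(2x) = 0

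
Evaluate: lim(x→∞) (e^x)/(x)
This is an ∞/∞ indeterminate form.

Apply L'Hôpital's rule: differentiate numerator and denominator separately.
  f(x) = e^(x)   ⇒   f'(x) = e^(x)
  g(x) = x   ⇒   g'(x) = 1
  lim(x→∞) f'(x)/g'(x) = lim(x→∞) (e^(x))/(1)
  = ∞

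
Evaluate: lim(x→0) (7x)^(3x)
This is an exponential indeterminate form.

For exponential indeterminate forms, take the natural log:
  Let L = lim(x→0) (7x)^(3x)
  Then ln(L) = lim(x→0) [exponent × ln(base)]
  Evaluate using L'Hôpital or standard limits, then exponentiate.
  L = 1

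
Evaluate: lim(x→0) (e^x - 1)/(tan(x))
This is a 0/0 indeterminate form.

Apply L'Hôpital's rule: differentiate numerator and denominator separately.
  f(x) = e^(x) - 1   ⇒   f'(x) = e^(x)
  g(x) = tan(x)   ⇒   g'(x) = tan(x)^2 + 1
  lim(x→0) f'(x)/g'(x) = lim(x→0) (e^(x))/(tan(x)^2 + 1)
  = 1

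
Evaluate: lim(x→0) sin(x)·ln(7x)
This is a 0·∞ indeterminate form.

Rewrite 0·∞ as a quotient (0/0 or ∞/∞ form), then apply L'Hôpital's rule:
  lim(x→0) sin(x)·ln(7x) = 0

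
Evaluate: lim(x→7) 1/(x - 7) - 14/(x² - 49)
This is an ∞-∞ indeterminate form.

Combine fractions or rationalize to convert ∞-∞ to 0/0 form:
  lim(x→7) 1/(x - 7) - 14/(x² - 49) = 1/14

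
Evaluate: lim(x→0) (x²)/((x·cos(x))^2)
This is a 0/0 indeterminate form.

Apply L'Hôpital's rule: differentiate numerator and denominator separately.
  f(x) = x^2   ⇒   f'(x) = 2·x
  g(x) = x^2·cos(x)^2   ⇒   g'(x) = -2·x^2·sin(x)·cos(x) + 2·x·cos(x)^2
  lim(x→0) f'(x)/g'(x) = lim(x→0) (2·x)/(-2·x^2·sin(x)·cos(x) + 2·x·cos(x)^2)
  = 1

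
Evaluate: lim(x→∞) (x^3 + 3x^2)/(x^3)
This is an ∞/∞ indeterminate form.

Apply L'Hôpital's rule: differentiate numerator and denominator separately.
  f(x) = x^3 + 3·x^2   ⇒   f'(x) = 3·x^2 + 6·x
  g(x) = x^3   ⇒   g'(x) = 3·x^2
  lim(x→∞) f'(x)/g'(x) = lim(x→∞) (3·x^2 + 6·x)/(3·x^2)
  = 1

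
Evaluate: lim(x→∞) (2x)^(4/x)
This is an exponential indeterminate form.

For exponential indeterminate forms, take the natural log:
  Let L = lim(x→∞) (2x)^(4/x)
  Then ln(L) = lim(x→∞) [exponent × ln(base)]
  Evaluate using L'Hôpital or standard limits, then exponentiate.
  L = 1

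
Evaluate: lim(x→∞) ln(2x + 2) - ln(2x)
This is an ∞-∞ indeterminate form.

Combine fractions or rationalize to convert ∞-∞ to 0/0 form:
  lim(x→∞) ln(2x + 2) - ln(2x) = 0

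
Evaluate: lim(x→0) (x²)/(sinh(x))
This is a 0/0 indeterminate form.

Apply L'Hôpital's rule: differentiate numerator and denominator separately.
  f(x) = x^2   ⇒   f'(x) = 2·x
  g(x) = sinh(x)   ⇒   g'(x) = cosh(x)
  lim(x→0) f'(x)/g'(x) = lim(x→0) (2·x)/(cosh(x))
  = 0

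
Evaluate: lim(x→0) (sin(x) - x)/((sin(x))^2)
This is a 0/0 indeterminate form.

Apply L'Hôpital's rule: differentiate numerator and denominator separately.
  f(x) = -x + sin(x)   ⇒   f'(x) = cos(x) - 1
  g(x) = sin(x)^2   ⇒   g'(x) = 2·sin(x)·cos(x)
  lim(x→0) f'(x)/g'(x) = lim(x→0) (cos(x) - 1)/(2·sin(x)·cos(x))
  = 0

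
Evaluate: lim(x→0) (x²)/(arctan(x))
This is a 0/0 indeterminate form.

Apply L'Hôpital's rule: differentiate numerator and denominator separately.
  f(x) = x^2   ⇒   f'(x) = 2·x
  g(x) = atan(x)   ⇒   g'(x) = 1/(x^2 + 1)
  lim(x→0) f'(x)/g'(x) = lim(x→0) (2·x)/(1/(x^2 + 1))
  = 0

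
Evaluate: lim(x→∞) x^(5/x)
This is an exponential indeterminate form.

For exponential indeterminate forms, take the natural log:
  Let L = lim(x→∞) x^(5/x)
  Then ln(L) = lim(x→∞) [exponent × ln(base)]
  Evaluate using L'Hôpital or standard limits, then exponentiate.
  L = 1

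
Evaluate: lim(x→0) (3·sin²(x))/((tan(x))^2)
This is a 0/0 indeterminate form.

Apply L'Hôpital's rule: differentiate numerator and denominator separately.
  f(x) = 3·sin(x)^2   ⇒   f'(x) = 6·sin(x)·cos(x)
  g(x) = tan(x)^2   ⇒   g'(x) = (2·tan(x)^2 + 2)·tan(x)
  lim(x→0) f'(x)/g'(x) = lim(x→0) (6·sin(x)·cos(x))/((2·tan(x)^2 + 2)·tan(x))
  = 3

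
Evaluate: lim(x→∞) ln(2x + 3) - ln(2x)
This is an ∞-∞ indeterminate form.

Combine fractions or rationalize to convert ∞-∞ to 0/0 form:
  lim(x→∞) ln(2x + 3) - ln(2x) = 0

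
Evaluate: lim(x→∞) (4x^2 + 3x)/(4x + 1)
This is an ∞/∞ indeterminate form.

Apply L'Hôpital's rule: differentiate numerator and denominator separately.
  f(x) = 4·x^2 + 3·x   ⇒   f'(x) = 8·x + 3
  g(x) = 4·x + 1   ⇒   g'(x) = 4
  lim(x→∞) f'(x)/g'(x) = lim(x→∞) (8·x + 3)/(4)
  = ∞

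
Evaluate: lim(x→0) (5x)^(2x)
This is an exponential indeterminate form.

For exponential indeterminate forms, take the natural log:
  Let L = lim(x→0) (5x)^(2x)
  Then ln(L) = lim(x→0) [exponent × ln(base)]
  Evaluate using L'Hôpital or standard limits, then exponentiate.
  L = 1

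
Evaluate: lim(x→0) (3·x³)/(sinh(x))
This is a 0/0 indeterminate form.

Apply L'Hôpital's rule: differentiate numerator and denominator separately.
  f(x) = 3·x^3   ⇒   f'(x) = 9·x^2
  g(x) = sinh(x)   ⇒   g'(x) = cosh(x)
  lim(x→0) f'(x)/g'(x) = lim(x→0) (9·x^2)/(cosh(x))
  = 0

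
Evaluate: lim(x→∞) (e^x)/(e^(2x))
This is an ∞/∞ indeterminate form.

Apply L'Hôpital's rule: differentiate numerator and denominator separately.
  f(x) = e^(x)   ⇒   f'(x) = e^(x)
  g(x) = e^(2·x)   ⇒   g'(x) = 2·e^(2·x)
  lim(x→∞) f'(x)/g'(x) = lim(x→∞) (e^(x))/(2·e^(2·x))
  = 0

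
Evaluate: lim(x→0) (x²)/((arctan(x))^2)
This is a 0/0 indeterminate form.

Apply L'Hôpital's rule: differentiate numerator and denominator separately.
  f(x) = x^2   ⇒   f'(x) = 2·x
  g(x) = atan(x)^2   ⇒   g'(x) = 2·atan(x)/(x^2 + 1)
  lim(x→0) f'(x)/g'(x) = lim(x→0) (2·x)/(2·atan(x)/(x^2 + 1))
  = 1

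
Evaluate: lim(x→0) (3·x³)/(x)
This is a 0/0 indeterminate form.

Apply L'Hôpital's rule: differentiate numerator and denominator separately.
  f(x) = 3·x^3   ⇒   f'(x) = 9·x^2
  g(x) = x   ⇒   g'(x) = 1
  lim(x→0) f'(x)/g'(x) = lim(x→0) (9·x^2)/(1)
  = 0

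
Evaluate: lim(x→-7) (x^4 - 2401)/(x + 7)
This is a standard limit.

Factor or rationalize the expression:
  lim(x→-7) (x^4 - 2401)/(x + 7) = -1372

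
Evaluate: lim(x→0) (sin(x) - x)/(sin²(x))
This is a 0/0 indeterminate form.

Apply L'Hôpital's rule: differentiate numerator and denominator separately.
  f(x) = -x + sin(x)   ⇒   f'(x) = cos(x) - 1
  g(x) = sin(x)^2   ⇒   g'(x) = 2·sin(x)·cos(x)
  lim(x→0) f'(x)/g'(x) = lim(x→0) (cos(x) - 1)/(2·sin(x)·cos(x))
  = 0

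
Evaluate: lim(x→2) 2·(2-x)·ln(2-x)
This is a 0·∞ indeterminate form.

Rewrite 0·∞ as a quotient (0/0 or ∞/∞ form), then apply L'Hôpital's rule:
  lim(x→2) 2·(2-x)·ln(2-x) = 0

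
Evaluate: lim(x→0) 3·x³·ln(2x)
This is a 0·∞ indeterminate form.

Rewrite 0·∞ as a quotient (0/0 or ∞/∞ form), then apply L'Hôpital's rule:
  lim(x→0) 3·x³·ln(2x) = 0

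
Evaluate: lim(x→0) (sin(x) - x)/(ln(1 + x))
This is a 0/0 indeterminate form.

Apply L'Hôpital's rule: differentiate numerator and denominator separately.
  f(x) = -x + sin(x)   ⇒   f'(x) = cos(x) - 1
  g(x) = ln(x + 1)   ⇒   g'(x) = 1/(x + 1)
  lim(x→0) f'(x)/g'(x) = lim(x→0) (cos(x) - 1)/(1/(x + 1))
  = 0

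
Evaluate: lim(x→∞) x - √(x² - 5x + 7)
This is an ∞-∞ indeterminate form.

Combine fractions or rationalize to convert ∞-∞ to 0/0 form:
  lim(x→∞) x - √(x² - 5x + 7) = 5/2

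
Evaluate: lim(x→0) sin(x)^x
This is an exponential indeterminate form.

For exponential indeterminate forms, take the natural log:
  Let L = lim(x→0) sin(x)^x
  Then ln(L) = lim(x→0) [exponent × ln(base)]
  Evaluate using L'Hôpital or standard limits, then exponentiate.
  L = 1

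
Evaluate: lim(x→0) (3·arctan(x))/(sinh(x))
This is a 0/0 indeterminate form.

Apply L'Hôpital's rule: differentiate numerator and denominator separately.
  f(x) = 3·atan(x)   ⇒   f'(x) = 3/(x^2 + 1)
  g(x) = sinh(x)   ⇒   g'(x) = cosh(x)
  lim(x→0) f'(x)/g'(x) = lim(x→0) (3/(x^2 + 1))/(cosh(x))
  = 3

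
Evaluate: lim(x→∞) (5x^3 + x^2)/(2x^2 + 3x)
This is an ∞/∞ indeterminate form.

Apply L'Hôpital's rule: differentiate numerator and denominator separately.
  f(x) = 5·x^3 + x^2   ⇒   f'(x) = 15·x^2 + 2·x
  g(x) = 2·x^2 + 3·x   ⇒   g'(x) = 4·x + 3
  lim(x→∞) f'(x)/g'(x) = lim(x→∞) (15·x^2 + 2·x)/(4·x + 3)
  = ∞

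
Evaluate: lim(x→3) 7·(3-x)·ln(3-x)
This is a 0·∞ indeterminate form.

Rewrite 0·∞ as a quotient (0/0 or ∞/∞ form), then apply L'Hôpital's rule:
  lim(x→3) 7·(3-x)·ln(3-x) = 0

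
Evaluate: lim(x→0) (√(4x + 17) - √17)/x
This is a standard limit.

Factor or rationalize the expression:
  lim(x→0) (√(4x + 17) - √17)/x = 2·sqrt(17)/17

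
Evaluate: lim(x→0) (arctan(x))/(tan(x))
This is a 0/0 indeterminate form.

Apply L'Hôpital's rule: differentiate numerator and denominator separately.
  f(x) = atan(x)   ⇒   f'(x) = 1/(x^2 + 1)
  g(x) = tan(x)   ⇒   g'(x) = tan(x)^2 + 1
  lim(x→0) f'(x)/g'(x) = lim(x→0) (1/(x^2 + 1))/(tan(x)^2 + 1)
  = 1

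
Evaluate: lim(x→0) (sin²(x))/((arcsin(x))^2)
This is a 0/0 indeterminate form.

Apply L'Hôpital's rule: differentiate numerator and denominator separately.
  f(x) = sin(x)^2   ⇒   f'(x) = 2·sin(x)·cos(x)
  g(x) = asin(x)^2   ⇒   g'(x) = 2·asin(x)/sqrt(1 - x^2)
  lim(x→0) f'(x)/g'(x) = lim(x→0) (2·sin(x)·cos(x))/(2·asin(x)/sqrt(1 - x^2))
  = 1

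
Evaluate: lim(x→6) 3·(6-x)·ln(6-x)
This is a 0·∞ indeterminate form.

Rewrite 0·∞ as a quotient (0/0 or ∞/∞ form), then apply L'Hôpital's rule:
  lim(x→6) 3·(6-x)·ln(6-x) = 0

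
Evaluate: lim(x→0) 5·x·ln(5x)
This is a 0·∞ indeterminate form.

Rewrite 0·∞ as a quotient (0/0 or ∞/∞ form), then apply L'Hôpital's rule:
  lim(x→0) 5·x·ln(5x) = 0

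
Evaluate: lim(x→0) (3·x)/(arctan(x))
This is a 0/0 indeterminate form.

Apply L'Hôpital's rule: differentiate numerator and denominator separately.
  f(x) = 3·x   ⇒   f'(x) = 3
  g(x) = atan(x)   ⇒   g'(x) = 1/(x^2 + 1)
  lim(x→0) f'(x)/g'(x) = lim(x→0) (3)/(1/(x^2 + 1))
  = 3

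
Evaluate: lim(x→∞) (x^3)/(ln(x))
This is an ∞/∞ indeterminate form.

Apply L'Hôpital's rule: differentiate numerator and denominator separately.
  f(x) = x^3   ⇒   f'(x) = 3·x^2
  g(x) = ln(x)   ⇒   g'(x) = 1/x
  lim(x→∞) f'(x)/g'(x) = lim(x→∞) (3·x^2)/(1/x)
  = ∞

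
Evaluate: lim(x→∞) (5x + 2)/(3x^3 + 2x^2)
This is an ∞/∞ indeterminate form.

Apply L'Hôpital's rule: differentiate numerator and denominator separately.
  f(x) = 5·x + 2   ⇒   f'(x) = 5
  g(x) = 3·x^3 + 2·x^2   ⇒   g'(x) = 9·x^2 + 4·x
  lim(x→∞) f'(x)/g'(x) = lim(x→∞) (5)/(9·x^2 + 4·x)
  = 0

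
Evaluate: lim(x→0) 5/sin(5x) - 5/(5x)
This is an ∞-∞ indeterminate form.

Combine fractions or rationalize to convert ∞-∞ to 0/0 form:
  lim(x→0) 5/sin(5x) - 5/(5x) = 0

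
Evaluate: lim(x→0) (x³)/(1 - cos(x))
This is a 0/0 indeterminate form.

Apply L'Hôpital's rule: differentiate numerator and denominator separately.
  f(x) = x^3   ⇒   f'(x) = 3·x^2
  g(x) = 1 - cos(x)   ⇒   g'(x) = sin(x)
  lim(x→0) f'(x)/g'(x) = lim(x→0) (3·x^2)/(sin(x))
  = 0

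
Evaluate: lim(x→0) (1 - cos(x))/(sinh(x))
This is a 0/0 indeterminate form.

Apply L'Hôpital's rule: differentiate numerator and denominator separately.
  f(x) = 1 - cos(x)   ⇒   f'(x) = sin(x)
  g(x) = sinh(x)   ⇒   g'(x) = cosh(x)
  lim(x→0) f'(x)/g'(x) = lim(x→0) (sin(x))/(cosh(x))
  = 0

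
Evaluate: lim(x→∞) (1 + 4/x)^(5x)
This is an exponential indeterminate form.

For exponential indeterminate forms, take the natural log:
  Let L = lim(x→∞) (1 + 4/x)^(5x)
  Then ln(L) = lim(x→∞) [exponent × ln(base)]
  Evaluate using L'Hôpital or standard limits, then exponentiate.
  L = e^(20)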